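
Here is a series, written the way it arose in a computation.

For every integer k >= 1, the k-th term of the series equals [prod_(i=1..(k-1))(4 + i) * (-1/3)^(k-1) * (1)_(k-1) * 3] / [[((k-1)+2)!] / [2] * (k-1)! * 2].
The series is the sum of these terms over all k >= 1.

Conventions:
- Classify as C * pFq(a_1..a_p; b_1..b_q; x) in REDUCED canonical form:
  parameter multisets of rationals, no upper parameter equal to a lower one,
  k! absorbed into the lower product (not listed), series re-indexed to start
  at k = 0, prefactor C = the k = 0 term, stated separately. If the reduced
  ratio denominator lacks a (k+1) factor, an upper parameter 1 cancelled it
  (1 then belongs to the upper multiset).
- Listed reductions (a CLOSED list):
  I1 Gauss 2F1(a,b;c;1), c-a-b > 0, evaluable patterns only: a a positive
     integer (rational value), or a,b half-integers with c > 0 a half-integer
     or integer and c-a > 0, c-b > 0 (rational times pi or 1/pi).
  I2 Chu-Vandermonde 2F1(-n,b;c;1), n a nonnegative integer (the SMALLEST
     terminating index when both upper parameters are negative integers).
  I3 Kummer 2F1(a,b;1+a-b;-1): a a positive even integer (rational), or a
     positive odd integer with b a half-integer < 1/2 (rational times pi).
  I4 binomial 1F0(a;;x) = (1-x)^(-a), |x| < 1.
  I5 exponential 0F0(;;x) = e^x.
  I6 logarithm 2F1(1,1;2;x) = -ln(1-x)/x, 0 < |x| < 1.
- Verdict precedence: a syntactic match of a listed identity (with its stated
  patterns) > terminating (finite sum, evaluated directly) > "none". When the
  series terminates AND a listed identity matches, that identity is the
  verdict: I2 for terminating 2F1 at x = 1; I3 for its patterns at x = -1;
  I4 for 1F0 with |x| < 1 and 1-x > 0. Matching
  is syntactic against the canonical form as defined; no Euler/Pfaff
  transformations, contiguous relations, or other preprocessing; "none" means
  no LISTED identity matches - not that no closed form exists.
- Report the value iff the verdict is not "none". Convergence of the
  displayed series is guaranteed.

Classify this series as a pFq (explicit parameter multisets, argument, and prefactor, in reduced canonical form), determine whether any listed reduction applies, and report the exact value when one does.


Classification (C = 3/2): 2F1 with upper {1, 5}, lower {3}, argument x = -1/3. Verdict: none. No listed pattern accepts 2F1(1, 5; 3; -1/3).

First insight: x = (-1/3) and the denominator's factorial ratio (prefactor 3/2) is a lower Pochhammer.
Step ratio: r(k) = (-1/3) * (k+1) (k+5) / [(k+3) (k+1)] - rational in k, leading ratio (-1/3); with t_0 = 3/2, classification follows.


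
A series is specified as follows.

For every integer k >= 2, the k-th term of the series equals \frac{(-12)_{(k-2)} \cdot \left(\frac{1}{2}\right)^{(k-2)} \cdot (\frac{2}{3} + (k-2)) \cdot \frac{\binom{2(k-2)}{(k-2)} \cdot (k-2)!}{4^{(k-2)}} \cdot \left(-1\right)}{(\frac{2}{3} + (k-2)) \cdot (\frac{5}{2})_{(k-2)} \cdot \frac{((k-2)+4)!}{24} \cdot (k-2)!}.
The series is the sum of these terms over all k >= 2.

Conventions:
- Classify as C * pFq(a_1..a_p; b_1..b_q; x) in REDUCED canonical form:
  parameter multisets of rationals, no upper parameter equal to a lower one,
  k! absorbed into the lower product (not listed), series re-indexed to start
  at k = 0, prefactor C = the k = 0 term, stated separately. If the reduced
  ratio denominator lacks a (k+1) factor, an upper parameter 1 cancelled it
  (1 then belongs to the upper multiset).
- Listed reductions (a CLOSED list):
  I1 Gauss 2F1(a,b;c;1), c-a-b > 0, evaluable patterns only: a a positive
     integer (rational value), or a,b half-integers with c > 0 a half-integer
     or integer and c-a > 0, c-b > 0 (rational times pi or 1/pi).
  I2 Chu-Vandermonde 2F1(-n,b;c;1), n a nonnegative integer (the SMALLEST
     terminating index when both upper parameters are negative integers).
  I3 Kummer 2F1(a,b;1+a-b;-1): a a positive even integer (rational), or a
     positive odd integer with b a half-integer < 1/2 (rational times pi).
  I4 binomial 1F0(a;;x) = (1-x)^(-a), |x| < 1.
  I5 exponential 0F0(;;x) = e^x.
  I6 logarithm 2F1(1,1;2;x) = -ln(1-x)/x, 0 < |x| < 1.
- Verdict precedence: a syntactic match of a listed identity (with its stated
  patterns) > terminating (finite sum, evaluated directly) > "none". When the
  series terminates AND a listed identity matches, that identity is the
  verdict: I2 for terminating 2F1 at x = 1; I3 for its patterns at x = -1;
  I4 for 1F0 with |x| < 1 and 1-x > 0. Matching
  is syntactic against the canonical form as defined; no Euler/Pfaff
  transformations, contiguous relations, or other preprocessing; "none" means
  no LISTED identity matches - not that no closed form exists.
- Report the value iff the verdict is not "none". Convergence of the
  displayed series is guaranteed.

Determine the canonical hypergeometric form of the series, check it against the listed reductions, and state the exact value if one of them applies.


With C = -1: the canonical form is 2F2(-12, \frac{1}{2}; \frac{5}{2}, 5; \frac{1}{2}). Verdict: terminating - no listed pattern fits, but -12 in the upper list cuts the series at k = 12; direct evaluation. Sum: -\frac{6696933292675123734791}{8356207430750699520000}.

First insight: t_0 = -1 here, and the denominator's factorial ratio (C = -1, x = 1/2) is a lower Pochhammer.
Step ratio: r(k) = \frac{1}{2} * (k-12) (k+\frac{1}{2}) / [(k+\frac{5}{2}) (k+5) (k+1)] - rational in k. x = \frac{1}{2}; t_0 = -1; negate the roots.


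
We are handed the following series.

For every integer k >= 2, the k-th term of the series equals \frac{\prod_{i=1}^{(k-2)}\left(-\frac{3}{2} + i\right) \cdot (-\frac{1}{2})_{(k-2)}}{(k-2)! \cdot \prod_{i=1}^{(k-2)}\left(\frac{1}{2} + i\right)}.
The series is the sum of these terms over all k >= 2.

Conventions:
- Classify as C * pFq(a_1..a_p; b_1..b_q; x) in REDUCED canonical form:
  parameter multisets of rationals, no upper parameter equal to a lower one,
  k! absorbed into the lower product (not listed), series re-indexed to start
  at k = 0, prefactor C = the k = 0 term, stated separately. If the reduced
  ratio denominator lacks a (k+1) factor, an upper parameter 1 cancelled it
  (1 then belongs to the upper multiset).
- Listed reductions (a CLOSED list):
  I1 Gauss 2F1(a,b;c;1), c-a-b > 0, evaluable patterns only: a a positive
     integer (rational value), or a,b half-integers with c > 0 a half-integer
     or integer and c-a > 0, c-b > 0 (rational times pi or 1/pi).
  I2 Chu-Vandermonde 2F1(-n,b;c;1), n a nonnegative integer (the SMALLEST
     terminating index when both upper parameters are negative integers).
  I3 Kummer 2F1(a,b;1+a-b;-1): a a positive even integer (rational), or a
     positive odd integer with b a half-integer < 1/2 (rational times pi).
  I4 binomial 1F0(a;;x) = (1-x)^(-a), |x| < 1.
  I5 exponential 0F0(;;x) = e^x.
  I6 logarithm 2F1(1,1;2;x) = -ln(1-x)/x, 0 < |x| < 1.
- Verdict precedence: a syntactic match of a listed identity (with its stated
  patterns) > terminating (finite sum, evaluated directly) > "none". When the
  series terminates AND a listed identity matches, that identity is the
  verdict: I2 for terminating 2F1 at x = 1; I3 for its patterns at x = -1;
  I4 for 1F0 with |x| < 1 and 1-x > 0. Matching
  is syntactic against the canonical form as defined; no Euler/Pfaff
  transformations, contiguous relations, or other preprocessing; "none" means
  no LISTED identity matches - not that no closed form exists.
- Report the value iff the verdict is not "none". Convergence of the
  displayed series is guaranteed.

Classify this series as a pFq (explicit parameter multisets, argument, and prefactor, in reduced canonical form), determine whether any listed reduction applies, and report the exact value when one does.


Classification (C = 1): 2F1 with upper {-\frac{1}{2}, -\frac{1}{2}}, lower {\frac{3}{2}}, argument x = 1. Verdict at x = 1: Gauss's theorem I1 (half-integer case) matches (x = 1; upper {-\frac{1}{2}, -\frac{1}{2}} half-integers, c = \frac{3}{2} in the evaluable pattern). Hence: \frac{3}{8} \cdot \pi.

Key observation: with t_0 = 1, the lower running product (C = 1, x = 1) is a rising factorial.
Term ratio: r(k) = 1 * (k-\frac{1}{2}) (k-\frac{1}{2}) / [(k+\frac{3}{2}) (k+1)] - rational; roots negated = parameters, x = 1, C = 1.


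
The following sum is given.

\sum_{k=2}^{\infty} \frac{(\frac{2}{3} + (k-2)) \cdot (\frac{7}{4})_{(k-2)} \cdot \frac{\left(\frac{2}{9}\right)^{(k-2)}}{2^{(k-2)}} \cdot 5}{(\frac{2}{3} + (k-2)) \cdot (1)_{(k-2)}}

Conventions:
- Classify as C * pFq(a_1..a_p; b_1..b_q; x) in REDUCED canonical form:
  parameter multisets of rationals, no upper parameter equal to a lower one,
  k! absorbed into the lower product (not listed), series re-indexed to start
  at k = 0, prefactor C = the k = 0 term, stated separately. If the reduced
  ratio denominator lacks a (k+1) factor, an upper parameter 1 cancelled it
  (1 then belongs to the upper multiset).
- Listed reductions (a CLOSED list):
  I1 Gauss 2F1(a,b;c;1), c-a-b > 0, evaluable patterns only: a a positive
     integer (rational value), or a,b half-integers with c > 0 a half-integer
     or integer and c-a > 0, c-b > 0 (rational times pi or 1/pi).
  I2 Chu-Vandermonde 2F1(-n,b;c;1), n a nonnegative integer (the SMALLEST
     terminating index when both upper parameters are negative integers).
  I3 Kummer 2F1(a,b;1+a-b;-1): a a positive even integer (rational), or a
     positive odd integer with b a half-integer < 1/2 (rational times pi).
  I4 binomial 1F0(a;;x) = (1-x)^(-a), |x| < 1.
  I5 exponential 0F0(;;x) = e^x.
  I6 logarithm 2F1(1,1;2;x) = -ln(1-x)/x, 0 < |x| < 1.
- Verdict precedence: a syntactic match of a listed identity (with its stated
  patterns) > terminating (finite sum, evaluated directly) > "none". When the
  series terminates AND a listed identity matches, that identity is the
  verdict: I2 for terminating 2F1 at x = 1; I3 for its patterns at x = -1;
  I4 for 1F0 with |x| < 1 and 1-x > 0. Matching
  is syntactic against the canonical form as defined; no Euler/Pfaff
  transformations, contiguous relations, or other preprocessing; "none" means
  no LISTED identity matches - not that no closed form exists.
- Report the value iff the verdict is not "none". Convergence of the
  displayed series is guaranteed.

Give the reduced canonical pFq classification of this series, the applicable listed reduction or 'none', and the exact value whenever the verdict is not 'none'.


Key observation: t_0 = 5 here, and (1)_k (C = 5, x = 1/9) is k! itself.
Consecutive-term ratio: r(k) = \frac{1}{9} * (k+\frac{7}{4}) / [(k+1)] - rational in k, leading ratio \frac{1}{9}; with t_0 = 5, classification follows.

Prefactor 5, argument \frac{1}{9}: 1F0 with upper {\frac{7}{4}} over lower {-}. Verdict: binomial (I4) applies (the 1F0 binomial series: exponent -7/4, x = \frac{1}{9}). Sum: 5 \cdot \left(\frac{8}{9}\right)^{-\frac{7}{4}}.


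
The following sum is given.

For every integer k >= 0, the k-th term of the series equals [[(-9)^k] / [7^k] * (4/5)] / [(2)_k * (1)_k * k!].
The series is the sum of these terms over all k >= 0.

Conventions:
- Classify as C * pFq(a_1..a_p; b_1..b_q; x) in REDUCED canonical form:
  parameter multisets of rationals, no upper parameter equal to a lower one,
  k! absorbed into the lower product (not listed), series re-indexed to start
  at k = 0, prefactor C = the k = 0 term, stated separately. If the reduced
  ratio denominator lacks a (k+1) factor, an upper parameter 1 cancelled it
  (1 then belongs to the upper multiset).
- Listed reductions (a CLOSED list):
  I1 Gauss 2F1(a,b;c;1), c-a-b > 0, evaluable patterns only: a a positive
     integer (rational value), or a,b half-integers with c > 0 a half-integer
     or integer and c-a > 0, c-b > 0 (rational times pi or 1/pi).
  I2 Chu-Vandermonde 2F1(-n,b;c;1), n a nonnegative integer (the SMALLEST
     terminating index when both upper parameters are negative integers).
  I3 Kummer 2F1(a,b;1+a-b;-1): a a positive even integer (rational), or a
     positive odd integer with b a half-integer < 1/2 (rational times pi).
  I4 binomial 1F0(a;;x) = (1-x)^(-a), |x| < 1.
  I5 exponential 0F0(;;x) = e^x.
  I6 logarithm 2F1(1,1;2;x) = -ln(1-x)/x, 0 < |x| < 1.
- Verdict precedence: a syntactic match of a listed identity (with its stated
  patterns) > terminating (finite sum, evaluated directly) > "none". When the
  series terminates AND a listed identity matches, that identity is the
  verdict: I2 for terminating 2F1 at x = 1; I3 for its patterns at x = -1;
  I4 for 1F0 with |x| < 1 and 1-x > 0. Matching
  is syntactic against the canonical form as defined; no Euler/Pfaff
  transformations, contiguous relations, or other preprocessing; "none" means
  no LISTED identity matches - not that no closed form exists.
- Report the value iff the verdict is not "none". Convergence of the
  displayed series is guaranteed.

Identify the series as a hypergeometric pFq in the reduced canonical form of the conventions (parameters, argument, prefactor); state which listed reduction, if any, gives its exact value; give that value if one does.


This is 4/5 * 0F2(-; 1, 2; -9/7) in reduced canonical form. Verdict: none. No listed pattern accepts 0F2(-; 1, 2; -9/7).

Structural cue: x = (-9/7) and the two geometric factors (prefactor 4/5) combine into one argument.
Adjacent-term ratio: r(k) = (-9/7) * 1 / [(k+1) (k+2) (k+1)] ; factor over Q: parameters, x = (-9/7), and C = 4/5.


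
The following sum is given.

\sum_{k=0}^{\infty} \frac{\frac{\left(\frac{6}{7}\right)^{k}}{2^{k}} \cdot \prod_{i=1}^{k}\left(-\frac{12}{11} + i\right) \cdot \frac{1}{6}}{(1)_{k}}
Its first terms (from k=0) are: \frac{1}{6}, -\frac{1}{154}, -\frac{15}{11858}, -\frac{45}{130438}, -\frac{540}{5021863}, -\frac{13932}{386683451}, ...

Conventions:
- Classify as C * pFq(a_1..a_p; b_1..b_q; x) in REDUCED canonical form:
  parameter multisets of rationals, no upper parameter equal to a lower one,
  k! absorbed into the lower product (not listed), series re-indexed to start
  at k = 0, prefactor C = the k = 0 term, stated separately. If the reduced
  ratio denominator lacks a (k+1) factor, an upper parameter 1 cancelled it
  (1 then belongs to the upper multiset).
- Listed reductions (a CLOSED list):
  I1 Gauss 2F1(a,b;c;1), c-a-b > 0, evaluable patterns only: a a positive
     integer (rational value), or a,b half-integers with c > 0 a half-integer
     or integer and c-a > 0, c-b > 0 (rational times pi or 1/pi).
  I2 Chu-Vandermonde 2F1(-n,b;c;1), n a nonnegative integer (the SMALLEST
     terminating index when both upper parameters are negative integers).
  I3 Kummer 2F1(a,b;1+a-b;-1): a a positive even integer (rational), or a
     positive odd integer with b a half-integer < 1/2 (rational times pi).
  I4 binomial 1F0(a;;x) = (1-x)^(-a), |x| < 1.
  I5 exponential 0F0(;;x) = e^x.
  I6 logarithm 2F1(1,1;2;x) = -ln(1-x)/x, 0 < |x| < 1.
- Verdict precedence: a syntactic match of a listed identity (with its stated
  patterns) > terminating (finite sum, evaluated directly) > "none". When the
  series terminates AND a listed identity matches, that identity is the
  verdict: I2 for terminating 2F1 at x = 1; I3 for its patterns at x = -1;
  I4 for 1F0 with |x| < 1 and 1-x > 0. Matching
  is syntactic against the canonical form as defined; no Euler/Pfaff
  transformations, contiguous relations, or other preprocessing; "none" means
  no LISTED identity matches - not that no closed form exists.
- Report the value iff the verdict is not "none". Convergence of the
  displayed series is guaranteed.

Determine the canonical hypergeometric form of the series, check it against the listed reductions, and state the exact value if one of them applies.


x = \frac{3}{7} here; the reduced form reads 1F0, upper {-\frac{1}{11}}, lower {-}, C = \frac{1}{6}. Verdict at x = \frac{3}{7}: the I4 binomial reduction matches (the 1F0 binomial series: exponent 1/11, x = \frac{3}{7}). Its exact value is \frac{1}{6} \cdot \left(\frac{4}{7}\right)^{\frac{1}{11}}.

The tell: with t_0 = \frac{1}{6}, the running product (prefactor 1/6) telescopes to a rising factorial.
Step ratio: r(k) = \frac{3}{7} * (k-\frac{1}{11}) / [(k+1)] - poly over poly, x = \frac{3}{7} from leading terms; C = \frac{1}{6} at k = 0.


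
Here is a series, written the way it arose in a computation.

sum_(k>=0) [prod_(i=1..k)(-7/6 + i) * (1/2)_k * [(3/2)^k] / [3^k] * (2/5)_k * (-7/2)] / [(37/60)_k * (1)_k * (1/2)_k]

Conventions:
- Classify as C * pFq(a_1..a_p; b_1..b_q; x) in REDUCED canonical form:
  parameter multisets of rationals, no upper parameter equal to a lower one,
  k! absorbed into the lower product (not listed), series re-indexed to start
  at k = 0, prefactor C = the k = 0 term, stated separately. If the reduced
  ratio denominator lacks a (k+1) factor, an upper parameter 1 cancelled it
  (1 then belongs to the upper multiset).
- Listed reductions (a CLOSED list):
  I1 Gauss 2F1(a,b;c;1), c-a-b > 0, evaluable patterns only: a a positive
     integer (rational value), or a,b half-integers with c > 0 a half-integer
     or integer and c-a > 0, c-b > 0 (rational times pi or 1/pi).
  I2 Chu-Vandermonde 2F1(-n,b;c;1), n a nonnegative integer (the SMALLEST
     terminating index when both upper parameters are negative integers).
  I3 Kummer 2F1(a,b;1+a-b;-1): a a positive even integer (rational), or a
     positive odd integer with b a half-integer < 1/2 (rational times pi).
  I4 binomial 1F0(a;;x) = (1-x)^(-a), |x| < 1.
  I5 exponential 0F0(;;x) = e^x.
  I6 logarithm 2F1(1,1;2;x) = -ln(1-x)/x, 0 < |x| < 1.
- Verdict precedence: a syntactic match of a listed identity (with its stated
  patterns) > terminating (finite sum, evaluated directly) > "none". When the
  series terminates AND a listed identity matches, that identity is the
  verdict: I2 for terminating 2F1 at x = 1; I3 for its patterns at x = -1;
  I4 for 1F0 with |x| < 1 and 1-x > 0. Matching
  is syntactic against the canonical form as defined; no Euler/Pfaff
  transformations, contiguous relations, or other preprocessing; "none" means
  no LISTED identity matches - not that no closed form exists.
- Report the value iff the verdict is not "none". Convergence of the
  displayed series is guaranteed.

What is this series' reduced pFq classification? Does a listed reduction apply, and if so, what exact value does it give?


The series (x = 1/2) is 2F1: upper {-1/6, 2/5}, lower {37/60}, prefactor -7/2. Verdict: none. No listed pattern accepts 2F1(-1/6, 2/5; 37/60; 1/2).

First insight: t_0 = -7/2 here, and the two k-th powers (prefactor -7/2) combine into one argument.
Consecutive-term ratio: r(k) = (1/2) * (k-1/6) (k+2/5) / [(k+37/60) (k+1)] - poly over poly, x = (1/2) from leading terms; C = -7/2 at k = 0.


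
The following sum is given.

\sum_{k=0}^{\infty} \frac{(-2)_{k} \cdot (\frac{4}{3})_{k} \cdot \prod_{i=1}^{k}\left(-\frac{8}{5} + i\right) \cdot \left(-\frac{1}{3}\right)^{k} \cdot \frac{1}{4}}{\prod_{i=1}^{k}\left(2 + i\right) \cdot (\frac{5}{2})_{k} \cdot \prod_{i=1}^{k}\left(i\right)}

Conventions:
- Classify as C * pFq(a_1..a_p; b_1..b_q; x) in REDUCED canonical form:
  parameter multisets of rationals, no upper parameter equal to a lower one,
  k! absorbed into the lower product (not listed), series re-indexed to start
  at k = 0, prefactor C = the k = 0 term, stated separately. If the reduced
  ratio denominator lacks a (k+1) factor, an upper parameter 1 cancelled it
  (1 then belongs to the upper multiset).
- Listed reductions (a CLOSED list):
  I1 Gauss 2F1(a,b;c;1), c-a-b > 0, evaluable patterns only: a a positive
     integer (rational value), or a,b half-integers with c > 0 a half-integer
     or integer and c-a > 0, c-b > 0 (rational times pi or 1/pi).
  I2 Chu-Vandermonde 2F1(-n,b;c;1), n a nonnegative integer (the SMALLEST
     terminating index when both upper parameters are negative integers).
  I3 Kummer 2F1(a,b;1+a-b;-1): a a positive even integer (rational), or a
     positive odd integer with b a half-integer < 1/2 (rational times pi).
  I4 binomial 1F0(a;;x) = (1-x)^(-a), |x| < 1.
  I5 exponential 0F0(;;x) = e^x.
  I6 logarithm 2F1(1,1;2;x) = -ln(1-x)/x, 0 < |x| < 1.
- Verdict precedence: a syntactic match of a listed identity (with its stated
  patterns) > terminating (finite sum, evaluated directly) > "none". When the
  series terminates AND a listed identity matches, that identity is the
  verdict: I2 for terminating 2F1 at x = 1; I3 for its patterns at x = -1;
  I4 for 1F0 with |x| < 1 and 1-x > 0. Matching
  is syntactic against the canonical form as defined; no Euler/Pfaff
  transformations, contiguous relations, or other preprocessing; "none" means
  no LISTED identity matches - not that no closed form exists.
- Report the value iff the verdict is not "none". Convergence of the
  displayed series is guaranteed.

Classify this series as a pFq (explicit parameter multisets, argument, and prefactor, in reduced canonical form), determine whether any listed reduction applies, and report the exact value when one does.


The series (x = -\frac{1}{3}) is 3F2: upper {-2, -\frac{3}{5}, \frac{4}{3}}, lower {\frac{5}{2}, 3}, prefactor \frac{1}{4}. Verdict: terminating (-2 upstairs). 3 nonzero terms in all; added directly. Its exact value is \frac{9397}{40500}.

The tell: with t_0 = \frac{1}{4}, the product of the first k integers (C = 1/4) is k!.
Adjacent-term ratio: r(k) = -\frac{1}{3} * (k-2) (k-\frac{3}{5}) (k+\frac{4}{3}) / [(k+\frac{5}{2}) (k+3) (k+1)] - rational; roots negated = parameters, x = -\frac{1}{3}, C = \frac{1}{4}.


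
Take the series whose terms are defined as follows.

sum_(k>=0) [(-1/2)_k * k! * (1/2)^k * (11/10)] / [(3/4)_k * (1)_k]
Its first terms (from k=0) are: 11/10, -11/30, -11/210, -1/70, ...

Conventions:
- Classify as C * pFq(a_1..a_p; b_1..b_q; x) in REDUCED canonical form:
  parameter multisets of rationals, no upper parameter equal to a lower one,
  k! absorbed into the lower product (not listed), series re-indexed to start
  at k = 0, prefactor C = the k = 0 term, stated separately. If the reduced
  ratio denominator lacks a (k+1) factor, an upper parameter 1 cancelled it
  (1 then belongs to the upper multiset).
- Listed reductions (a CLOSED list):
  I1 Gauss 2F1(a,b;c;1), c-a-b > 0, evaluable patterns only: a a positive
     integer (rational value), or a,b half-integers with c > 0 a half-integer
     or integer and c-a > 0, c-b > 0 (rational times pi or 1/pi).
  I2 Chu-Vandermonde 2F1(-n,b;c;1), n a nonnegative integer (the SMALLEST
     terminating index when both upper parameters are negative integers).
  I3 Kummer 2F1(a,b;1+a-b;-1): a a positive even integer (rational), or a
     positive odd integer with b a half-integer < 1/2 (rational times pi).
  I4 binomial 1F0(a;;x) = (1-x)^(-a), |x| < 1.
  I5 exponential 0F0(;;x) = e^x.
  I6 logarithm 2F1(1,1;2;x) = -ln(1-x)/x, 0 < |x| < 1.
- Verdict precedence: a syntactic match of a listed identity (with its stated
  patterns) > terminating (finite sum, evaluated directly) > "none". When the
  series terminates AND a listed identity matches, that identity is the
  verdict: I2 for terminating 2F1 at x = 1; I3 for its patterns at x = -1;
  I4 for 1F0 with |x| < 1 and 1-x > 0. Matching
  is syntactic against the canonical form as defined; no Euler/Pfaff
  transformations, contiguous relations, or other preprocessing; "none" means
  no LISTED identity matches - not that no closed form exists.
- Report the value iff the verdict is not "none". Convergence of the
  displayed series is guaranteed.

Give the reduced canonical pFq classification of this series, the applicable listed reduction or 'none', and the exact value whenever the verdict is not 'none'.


This is 11/10 * 2F1(-1/2, 1; 3/4; 1/2) in reduced canonical form. Verdict: no listed reduction: x = 1/2 and upper {-1/2, 1} fail every I1-I6 pattern.

The tell: t_0 = 11/10 here, and the factorial ratio (C = 11/10, x = 1/2) (k+a-1)!/(a-1)! is a rising factorial (a)_k.
Step ratio: r(k) = (1/2) * (k-1/2) (k+1) / [(k+3/4) (k+1)] - poly over poly, x = (1/2) from leading terms; C = 11/10 at k = 0.


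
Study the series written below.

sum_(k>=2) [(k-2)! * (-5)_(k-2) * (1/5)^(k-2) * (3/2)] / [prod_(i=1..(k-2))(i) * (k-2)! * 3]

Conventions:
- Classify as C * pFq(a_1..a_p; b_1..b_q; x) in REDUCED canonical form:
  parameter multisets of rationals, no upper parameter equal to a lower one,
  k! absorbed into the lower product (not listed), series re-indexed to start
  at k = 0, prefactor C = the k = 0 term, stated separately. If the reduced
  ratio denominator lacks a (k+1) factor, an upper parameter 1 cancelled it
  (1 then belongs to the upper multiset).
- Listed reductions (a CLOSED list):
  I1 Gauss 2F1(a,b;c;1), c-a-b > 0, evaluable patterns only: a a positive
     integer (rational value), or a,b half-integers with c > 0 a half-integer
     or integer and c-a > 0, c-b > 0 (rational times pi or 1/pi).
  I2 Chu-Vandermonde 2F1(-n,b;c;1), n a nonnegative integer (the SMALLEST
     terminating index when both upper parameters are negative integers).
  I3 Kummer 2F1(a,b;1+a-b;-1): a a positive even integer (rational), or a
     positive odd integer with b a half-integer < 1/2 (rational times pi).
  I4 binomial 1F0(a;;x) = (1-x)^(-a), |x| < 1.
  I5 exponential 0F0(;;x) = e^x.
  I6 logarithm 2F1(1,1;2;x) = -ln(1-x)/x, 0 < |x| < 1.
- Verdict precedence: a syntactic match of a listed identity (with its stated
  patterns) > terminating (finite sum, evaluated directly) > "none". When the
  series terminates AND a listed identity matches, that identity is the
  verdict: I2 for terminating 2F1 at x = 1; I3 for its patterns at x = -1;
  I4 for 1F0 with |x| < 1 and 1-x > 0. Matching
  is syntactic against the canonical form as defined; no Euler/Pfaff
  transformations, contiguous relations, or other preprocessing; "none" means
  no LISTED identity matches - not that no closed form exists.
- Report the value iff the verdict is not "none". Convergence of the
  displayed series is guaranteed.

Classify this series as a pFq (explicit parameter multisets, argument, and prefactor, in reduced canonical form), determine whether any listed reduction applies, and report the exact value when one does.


Structural cue: from the first term 1/2: the factorial ratio (prefactor 1/2) (k+a-1)!/(a-1)! is a rising factorial (a)_k.
Term ratio: r(k) = (1/5) * (k-5) / [(k+1)] ; factor over Q: parameters, x = (1/5), and C = 1/2.

At argument 1/5: a 1F0 with upper {-5}, lower {-}, scaled by C = 1/2. Verdict: this is the binomial series (I4) (the 1F0 binomial series: exponent 5, x = 1/5). Exact value: 512/3125.


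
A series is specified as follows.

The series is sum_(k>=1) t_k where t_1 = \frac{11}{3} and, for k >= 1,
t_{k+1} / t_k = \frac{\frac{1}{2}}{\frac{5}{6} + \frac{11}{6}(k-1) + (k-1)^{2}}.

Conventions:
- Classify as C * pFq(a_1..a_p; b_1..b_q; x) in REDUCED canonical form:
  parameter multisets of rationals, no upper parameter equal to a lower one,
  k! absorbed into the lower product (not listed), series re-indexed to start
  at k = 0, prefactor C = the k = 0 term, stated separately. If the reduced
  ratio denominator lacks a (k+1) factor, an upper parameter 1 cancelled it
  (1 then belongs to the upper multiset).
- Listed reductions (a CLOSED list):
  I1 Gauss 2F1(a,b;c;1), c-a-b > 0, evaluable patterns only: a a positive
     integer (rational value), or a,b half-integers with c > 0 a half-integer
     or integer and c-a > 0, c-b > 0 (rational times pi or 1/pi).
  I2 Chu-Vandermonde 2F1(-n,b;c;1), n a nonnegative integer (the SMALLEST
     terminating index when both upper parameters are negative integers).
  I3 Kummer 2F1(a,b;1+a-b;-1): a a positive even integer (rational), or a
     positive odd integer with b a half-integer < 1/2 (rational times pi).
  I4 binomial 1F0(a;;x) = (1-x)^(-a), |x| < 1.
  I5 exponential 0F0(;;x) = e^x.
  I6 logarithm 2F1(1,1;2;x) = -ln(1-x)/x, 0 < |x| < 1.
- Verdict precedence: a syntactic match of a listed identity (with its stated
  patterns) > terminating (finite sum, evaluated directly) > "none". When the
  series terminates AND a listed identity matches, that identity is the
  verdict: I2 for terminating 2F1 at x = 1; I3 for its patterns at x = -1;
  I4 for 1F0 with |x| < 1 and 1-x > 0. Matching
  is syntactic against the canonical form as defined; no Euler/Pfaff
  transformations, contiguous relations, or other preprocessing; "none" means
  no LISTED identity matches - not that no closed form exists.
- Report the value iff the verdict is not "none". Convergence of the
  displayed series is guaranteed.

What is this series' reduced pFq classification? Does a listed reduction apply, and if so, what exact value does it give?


Canonical form: C = \frac{11}{3} times 0F1 with upper {-}, lower {\frac{5}{6}}, x = \frac{1}{2}. Verdict: none. No listed pattern accepts 0F1(-; \frac{5}{6}; \frac{1}{2}).

First insight: t_0 = \frac{11}{3} here, and factor the ratio over Q (prefactor 11/3): negated roots = parameters.
Step ratio: r(k) = \frac{1}{2} * 1 / [(k+\frac{5}{6}) (k+1)] - rational; roots negated = parameters, x = \frac{1}{2}, C = \frac{11}{3}.


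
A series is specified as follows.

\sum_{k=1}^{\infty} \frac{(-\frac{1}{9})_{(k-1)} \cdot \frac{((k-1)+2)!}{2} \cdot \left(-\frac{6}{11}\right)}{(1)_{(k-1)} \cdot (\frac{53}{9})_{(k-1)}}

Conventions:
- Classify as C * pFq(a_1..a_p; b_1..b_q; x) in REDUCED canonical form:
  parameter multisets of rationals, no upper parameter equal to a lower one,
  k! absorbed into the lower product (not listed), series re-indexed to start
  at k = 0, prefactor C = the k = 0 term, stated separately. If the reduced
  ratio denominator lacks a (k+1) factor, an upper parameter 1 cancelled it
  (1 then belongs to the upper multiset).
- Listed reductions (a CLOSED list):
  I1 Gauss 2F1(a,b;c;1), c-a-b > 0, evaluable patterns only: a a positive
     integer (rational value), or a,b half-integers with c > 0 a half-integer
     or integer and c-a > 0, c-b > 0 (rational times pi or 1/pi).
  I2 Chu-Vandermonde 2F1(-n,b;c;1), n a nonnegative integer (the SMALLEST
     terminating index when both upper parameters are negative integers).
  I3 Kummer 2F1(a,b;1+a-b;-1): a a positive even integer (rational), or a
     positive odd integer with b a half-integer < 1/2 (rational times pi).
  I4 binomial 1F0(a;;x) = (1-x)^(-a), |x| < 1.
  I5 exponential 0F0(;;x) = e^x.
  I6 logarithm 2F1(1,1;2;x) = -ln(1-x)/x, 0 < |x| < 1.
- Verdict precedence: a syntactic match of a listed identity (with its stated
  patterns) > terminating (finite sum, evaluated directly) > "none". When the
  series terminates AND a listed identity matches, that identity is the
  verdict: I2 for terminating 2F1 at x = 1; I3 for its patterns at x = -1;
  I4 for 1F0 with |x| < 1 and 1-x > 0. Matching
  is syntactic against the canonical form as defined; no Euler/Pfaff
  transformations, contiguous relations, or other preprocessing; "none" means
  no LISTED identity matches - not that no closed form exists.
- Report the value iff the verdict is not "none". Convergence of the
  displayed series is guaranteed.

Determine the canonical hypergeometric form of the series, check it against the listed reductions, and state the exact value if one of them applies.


With C = -\frac{6}{11}: the canonical form is 2F1(-\frac{1}{9}, 3; \frac{53}{9}; 1). Verdict: Gauss (I1, integer-parameter pattern) matches (x = 1: the Gamma ratio telescopes since c-a-b = 3 > 0 and a = 3 in Z>0). Hence: -\frac{364}{729}.

Structural cue: x = 1 and the factorial ratio (C = -6/11, x = 1) (k+a-1)!/(a-1)! is a rising factorial (a)_k.
Consecutive-term ratio: r(k) = 1 * (k-\frac{1}{9}) (k+3) / [(k+\frac{53}{9}) (k+1)] - rational in k. x = 1; t_0 = -\frac{6}{11}; negate the roots.


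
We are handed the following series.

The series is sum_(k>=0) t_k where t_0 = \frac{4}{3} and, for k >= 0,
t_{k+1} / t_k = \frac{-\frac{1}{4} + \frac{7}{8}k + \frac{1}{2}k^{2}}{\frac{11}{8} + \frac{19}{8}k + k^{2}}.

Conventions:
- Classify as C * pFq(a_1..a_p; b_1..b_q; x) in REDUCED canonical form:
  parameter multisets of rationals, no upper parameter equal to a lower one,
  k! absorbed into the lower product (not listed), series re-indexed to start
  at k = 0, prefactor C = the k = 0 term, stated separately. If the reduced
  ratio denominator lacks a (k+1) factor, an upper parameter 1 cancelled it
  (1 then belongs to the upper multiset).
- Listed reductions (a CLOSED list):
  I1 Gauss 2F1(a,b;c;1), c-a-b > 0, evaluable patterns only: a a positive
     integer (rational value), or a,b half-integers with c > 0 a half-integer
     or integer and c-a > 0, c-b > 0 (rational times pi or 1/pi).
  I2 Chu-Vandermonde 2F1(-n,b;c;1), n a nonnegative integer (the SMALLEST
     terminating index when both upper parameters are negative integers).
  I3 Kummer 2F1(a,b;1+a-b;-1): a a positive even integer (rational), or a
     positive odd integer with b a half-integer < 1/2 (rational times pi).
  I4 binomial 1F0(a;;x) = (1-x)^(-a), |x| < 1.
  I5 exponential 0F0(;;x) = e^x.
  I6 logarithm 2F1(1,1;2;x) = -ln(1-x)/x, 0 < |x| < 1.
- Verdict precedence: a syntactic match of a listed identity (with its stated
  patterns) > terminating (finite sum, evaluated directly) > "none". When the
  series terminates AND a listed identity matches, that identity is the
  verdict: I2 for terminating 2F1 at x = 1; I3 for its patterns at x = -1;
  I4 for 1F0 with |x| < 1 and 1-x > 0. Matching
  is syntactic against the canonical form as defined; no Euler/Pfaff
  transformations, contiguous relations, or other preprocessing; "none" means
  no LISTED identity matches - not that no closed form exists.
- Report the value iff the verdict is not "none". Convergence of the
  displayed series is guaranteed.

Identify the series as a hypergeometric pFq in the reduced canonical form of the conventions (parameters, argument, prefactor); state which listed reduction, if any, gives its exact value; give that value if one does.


x = \frac{1}{2} here; the reduced form reads 2F1, upper {-\frac{1}{4}, 2}, lower {\frac{11}{8}}, C = \frac{4}{3}. Verdict: none here - no I1-I6 shape fits x = \frac{1}{2} with lower {\frac{11}{8}}.

Key observation: t_0 being \frac{4}{3}, roots of the ratio polynomials (C = 4/3, x = 1/2) are the negated parameters.
Consecutive-term ratio: r(k) = \frac{1}{2} * (k-\frac{1}{4}) (k+2) / [(k+\frac{11}{8}) (k+1)] - poly over poly, x = \frac{1}{2} from leading terms; C = \frac{4}{3} at k = 0.


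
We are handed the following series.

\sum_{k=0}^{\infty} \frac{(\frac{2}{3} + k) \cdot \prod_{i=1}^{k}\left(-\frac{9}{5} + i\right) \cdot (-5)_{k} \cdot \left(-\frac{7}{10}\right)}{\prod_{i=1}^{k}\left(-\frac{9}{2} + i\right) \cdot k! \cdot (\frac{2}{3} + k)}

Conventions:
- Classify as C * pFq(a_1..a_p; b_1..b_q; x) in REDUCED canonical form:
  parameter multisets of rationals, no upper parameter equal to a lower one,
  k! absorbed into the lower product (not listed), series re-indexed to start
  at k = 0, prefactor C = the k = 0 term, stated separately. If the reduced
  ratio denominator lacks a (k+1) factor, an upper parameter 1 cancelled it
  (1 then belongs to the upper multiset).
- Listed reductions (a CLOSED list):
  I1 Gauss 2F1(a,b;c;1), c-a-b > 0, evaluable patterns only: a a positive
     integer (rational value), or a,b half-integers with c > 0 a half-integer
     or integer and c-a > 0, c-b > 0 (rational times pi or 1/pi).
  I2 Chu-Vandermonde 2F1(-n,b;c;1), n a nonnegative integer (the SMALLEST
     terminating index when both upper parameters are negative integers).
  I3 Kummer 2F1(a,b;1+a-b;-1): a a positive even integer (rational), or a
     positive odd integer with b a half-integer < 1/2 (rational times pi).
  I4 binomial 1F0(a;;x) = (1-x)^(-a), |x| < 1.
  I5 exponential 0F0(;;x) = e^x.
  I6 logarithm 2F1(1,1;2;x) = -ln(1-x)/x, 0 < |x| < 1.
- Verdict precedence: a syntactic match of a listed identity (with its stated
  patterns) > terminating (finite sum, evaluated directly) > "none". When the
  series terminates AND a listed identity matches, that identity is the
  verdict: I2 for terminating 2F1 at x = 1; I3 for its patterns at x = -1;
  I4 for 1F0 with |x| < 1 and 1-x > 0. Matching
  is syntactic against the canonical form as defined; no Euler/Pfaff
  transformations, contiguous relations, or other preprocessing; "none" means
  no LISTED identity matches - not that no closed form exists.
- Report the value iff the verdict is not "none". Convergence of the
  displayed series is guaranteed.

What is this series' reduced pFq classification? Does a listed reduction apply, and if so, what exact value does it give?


The series (x = 1) is 2F1: upper {-5, -\frac{4}{5}}, lower {-\frac{7}{2}}, prefactor -\frac{7}{10}. Verdict: Chu-Vandermonde (I2) fires (terminating 2F1 at x = 1 with n = 5, b = -4/5, c = -\frac{7}{2}). Its exact value is \frac{41769}{156250}.

Key observation: with t_0 = -\frac{7}{10}, the running product (C = -7/10, x = 1) telescopes to a rising factorial.
Step ratio: r(k) = 1 * (k-5) (k-\frac{4}{5}) / [(k-\frac{7}{2}) (k+1)] - rational in k. x = 1; t_0 = -\frac{7}{10}; negate the roots.


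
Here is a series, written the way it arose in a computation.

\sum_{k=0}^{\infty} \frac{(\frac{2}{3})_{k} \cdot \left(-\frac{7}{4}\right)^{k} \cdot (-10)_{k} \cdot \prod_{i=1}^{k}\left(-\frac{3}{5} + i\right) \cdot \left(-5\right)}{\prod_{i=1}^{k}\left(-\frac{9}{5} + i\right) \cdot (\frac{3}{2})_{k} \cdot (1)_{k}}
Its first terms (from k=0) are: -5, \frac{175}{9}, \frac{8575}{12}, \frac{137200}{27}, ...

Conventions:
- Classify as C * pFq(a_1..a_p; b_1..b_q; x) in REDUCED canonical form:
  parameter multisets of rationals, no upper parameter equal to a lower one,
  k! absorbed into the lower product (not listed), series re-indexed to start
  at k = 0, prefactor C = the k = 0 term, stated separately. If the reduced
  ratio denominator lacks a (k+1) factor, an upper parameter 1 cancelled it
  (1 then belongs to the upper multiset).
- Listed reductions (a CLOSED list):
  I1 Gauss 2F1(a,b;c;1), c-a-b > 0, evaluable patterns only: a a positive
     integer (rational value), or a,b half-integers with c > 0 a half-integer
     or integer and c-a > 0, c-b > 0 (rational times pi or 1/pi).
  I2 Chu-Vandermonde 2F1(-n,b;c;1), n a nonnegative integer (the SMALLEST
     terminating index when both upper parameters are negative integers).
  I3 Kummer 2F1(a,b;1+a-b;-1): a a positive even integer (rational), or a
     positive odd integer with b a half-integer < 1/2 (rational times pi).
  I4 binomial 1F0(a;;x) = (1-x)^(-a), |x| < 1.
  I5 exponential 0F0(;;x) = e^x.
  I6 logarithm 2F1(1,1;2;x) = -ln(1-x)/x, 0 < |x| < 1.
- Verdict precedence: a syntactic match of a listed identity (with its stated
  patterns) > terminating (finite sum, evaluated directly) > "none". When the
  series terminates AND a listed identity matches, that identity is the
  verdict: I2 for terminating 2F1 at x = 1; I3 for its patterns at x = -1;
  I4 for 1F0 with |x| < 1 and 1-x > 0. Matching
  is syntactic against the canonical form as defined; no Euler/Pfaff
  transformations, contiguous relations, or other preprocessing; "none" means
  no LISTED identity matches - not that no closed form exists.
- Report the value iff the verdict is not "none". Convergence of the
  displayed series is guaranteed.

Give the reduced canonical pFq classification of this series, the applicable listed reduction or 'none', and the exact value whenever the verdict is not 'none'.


Classification (C = -5): 3F2 with upper {-10, \frac{2}{5}, \frac{2}{3}}, lower {-\frac{4}{5}, \frac{3}{2}}, argument x = -\frac{7}{4}. Verdict: terminating - upper parameter -10 makes this a finite sum (last index 10), evaluated exactly. Value: \frac{51245857642152838255}{156161297651112}.

Structural cue: x = -\frac{7}{4} and (1)_k (C = -5) is k! itself.
Adjacent-term ratio: r(k) = -\frac{7}{4} * (k-10) (k+\frac{2}{5}) (k+\frac{2}{3}) / [(k-\frac{4}{5}) (k+\frac{3}{2}) (k+1)] ; factor over Q: parameters, x = -\frac{7}{4}, and C = -5.


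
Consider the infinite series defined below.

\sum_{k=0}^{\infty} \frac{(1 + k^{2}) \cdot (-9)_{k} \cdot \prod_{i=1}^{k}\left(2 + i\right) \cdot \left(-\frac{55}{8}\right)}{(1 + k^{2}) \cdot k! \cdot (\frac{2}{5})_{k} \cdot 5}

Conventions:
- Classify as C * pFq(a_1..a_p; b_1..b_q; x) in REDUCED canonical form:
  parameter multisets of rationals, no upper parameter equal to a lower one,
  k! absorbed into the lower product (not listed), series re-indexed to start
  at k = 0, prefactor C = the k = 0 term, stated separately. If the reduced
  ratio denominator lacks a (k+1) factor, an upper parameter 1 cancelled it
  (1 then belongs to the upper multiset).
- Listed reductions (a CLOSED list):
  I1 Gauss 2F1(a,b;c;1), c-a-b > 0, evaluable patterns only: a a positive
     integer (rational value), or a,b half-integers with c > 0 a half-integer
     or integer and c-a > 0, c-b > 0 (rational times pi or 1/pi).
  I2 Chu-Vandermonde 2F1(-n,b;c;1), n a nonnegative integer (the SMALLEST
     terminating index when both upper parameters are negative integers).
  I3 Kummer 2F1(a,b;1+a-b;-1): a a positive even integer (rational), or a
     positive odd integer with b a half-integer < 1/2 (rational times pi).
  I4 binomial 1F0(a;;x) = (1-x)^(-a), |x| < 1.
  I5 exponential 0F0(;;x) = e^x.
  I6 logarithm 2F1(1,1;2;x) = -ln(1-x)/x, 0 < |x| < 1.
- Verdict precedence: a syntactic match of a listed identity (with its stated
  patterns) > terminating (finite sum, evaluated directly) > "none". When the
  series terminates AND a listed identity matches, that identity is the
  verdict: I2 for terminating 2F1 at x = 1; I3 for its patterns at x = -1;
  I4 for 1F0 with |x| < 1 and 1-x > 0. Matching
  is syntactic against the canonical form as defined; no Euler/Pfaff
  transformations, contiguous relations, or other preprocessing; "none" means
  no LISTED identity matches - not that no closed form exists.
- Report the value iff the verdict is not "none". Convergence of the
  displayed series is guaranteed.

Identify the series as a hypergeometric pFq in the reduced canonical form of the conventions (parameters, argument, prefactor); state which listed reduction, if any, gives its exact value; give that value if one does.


This is -\frac{11}{8} * 2F1(-9, 3; \frac{2}{5}; 1) in reduced canonical form. Verdict: Vandermonde's identity (I2) fires (terminating 2F1 at x = 1 with n = 9, b = 3, c = \frac{2}{5}). Hence: \frac{143}{16576}.

Key observation: t_0 = -\frac{11}{8} here, and k^2 + 1 divides numerator and denominator alike; C = -11/8, x = 1 after cancelling.
Consecutive-term ratio: r(k) = 1 * (k-9) (k+3) / [(k+\frac{2}{5}) (k+1)] - rational in k. x = 1; t_0 = -\frac{11}{8}; negate the roots.
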